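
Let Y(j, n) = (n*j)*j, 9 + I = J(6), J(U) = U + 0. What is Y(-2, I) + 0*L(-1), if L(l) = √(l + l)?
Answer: -12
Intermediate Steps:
J(U) = U
I = -3 (I = -9 + 6 = -3)
Y(j, n) = n*j² (Y(j, n) = (j*n)*j = n*j²)
L(l) = √2*√l (L(l) = √(2*l) = √2*√l)
Y(-2, I) + 0*L(-1) = -3*(-2)² + 0*(√2*√(-1)) = -3*4 + 0*(√2*I) = -12 + 0*(I*√2) = -12 + 0 = -12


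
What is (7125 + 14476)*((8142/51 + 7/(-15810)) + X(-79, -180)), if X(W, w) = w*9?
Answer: -498727927387/15810 ≈ -3.1545e+7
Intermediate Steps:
X(W, w) = 9*w
(7125 + 14476)*((8142/51 + 7/(-15810)) + X(-79, -180)) = (7125 + 14476)*((8142/51 + 7/(-15810)) + 9*(-180)) = 21601*((8142*(1/51) + 7*(-1/15810)) - 1620) = 21601*((2714/17 - 7/15810) - 1620) = 21601*(2524013/15810 - 1620) = 21601*(-23088187/15810) = -498727927387/15810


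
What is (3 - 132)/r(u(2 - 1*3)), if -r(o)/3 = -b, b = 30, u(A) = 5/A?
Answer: -43/30 ≈ -1.4333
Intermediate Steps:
r(o) = 90 (r(o) = -(-3)*30 = -3*(-30) = 90)
(3 - 132)/r(u(2 - 1*3)) = (3 - 132)/90 = -129*1/90 = -43/30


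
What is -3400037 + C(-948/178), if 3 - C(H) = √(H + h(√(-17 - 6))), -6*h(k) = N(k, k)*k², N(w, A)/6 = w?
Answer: -3400034 - √(-42186 + 182183*I*√23)/89 ≈ -3.4e+6 - 7.6078*I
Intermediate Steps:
N(w, A) = 6*w
h(k) = -k³ (h(k) = -6*k*k²/6 = -k³)
C(H) = 3 - √(H + 23*I*√23) (C(H) = 3 - √(H - (√(-17 - 6))³) = 3 - √(H - (√(-23))³) = 3 - √(H - (I*√23)³) = 3 - √(H - (-23)*I*√23) = 3 - √(H + 23*I*√23))
-3400037 + C(-948/178) = -3400037 + (3 - √(-948/178 + 23*I*√23)) = -3400037 + (3 - √(-948*1/178 + 23*I*√23)) = -3400037 + (3 - √(-474/89 + 23*I*√23)) = -3400034 - √(-474/89 + 23*I*√23)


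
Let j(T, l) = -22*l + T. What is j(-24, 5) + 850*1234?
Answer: 1048766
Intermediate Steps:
j(T, l) = T - 22*l
j(-24, 5) + 850*1234 = (-24 - 22*5) + 850*1234 = (-24 - 110) + 1048900 = -134 + 1048900 = 1048766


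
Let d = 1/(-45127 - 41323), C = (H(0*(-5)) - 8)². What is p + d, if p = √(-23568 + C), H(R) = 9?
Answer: -1/86450 + I*√23567 ≈ -1.1567e-5 + 153.52*I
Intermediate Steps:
C = 1 (C = (9 - 8)² = 1² = 1)
d = -1/86450 (d = 1/(-86450) = -1/86450 ≈ -1.1567e-5)
p = I*√23567 (p = √(-23568 + 1) = √(-23567) = I*√23567 ≈ 153.52*I)
p + d = I*√23567 - 1/86450 = -1/86450 + I*√23567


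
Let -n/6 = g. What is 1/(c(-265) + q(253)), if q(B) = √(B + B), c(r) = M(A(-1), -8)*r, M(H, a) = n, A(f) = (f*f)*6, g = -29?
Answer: -23055/1063065797 - √506/2126131594 ≈ -2.1698e-5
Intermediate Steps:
A(f) = 6*f² (A(f) = f²*6 = 6*f²)
n = 174 (n = -6*(-29) = 174)
M(H, a) = 174
c(r) = 174*r
q(B) = √2*√B (q(B) = √(2*B) = √2*√B)
1/(c(-265) + q(253)) = 1/(174*(-265) + √2*√253) = 1/(-46110 + √506)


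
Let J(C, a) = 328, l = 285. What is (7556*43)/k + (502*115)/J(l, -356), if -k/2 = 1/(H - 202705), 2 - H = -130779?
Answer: 1916232034209/164 ≈ 1.1684e+10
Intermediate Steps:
H = 130781 (H = 2 - 1*(-130779) = 2 + 130779 = 130781)
k = 1/35962 (k = -2/(130781 - 202705) = -2/(-71924) = -2*(-1/71924) = 1/35962 ≈ 2.7807e-5)
(7556*43)/k + (502*115)/J(l, -356) = (7556*43)/(1/35962) + (502*115)/328 = 324908*35962 + 57730*(1/328) = 11684341496 + 28865/164 = 1916232034209/164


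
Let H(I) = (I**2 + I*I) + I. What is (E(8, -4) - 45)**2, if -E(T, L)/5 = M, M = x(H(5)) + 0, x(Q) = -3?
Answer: 900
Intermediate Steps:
H(I) = I + 2*I**2 (H(I) = (I**2 + I**2) + I = 2*I**2 + I = I + 2*I**2)
M = -3 (M = -3 + 0 = -3)
E(T, L) = 15 (E(T, L) = -5*(-3) = 15)
(E(8, -4) - 45)**2 = (15 - 45)**2 = (-30)**2 = 900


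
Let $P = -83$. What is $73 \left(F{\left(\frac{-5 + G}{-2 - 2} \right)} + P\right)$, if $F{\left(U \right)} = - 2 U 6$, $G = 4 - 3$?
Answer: $-6935$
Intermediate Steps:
$G = 1$
$F{\left(U \right)} = - 12 U$
$73 \left(F{\left(\frac{-5 + G}{-2 - 2} \right)} + P\right) = 73 \left(- 12 \frac{-5 + 1}{-2 - 2} - 83\right) = 73 \left(- 12 \left(- \frac{4}{-4}\right) - 83\right) = 73 \left(- 12 \left(\left(-4\right) \left(- \frac{1}{4}\right)\right) - 83\right) = 73 \left(\left(-12\right) 1 - 83\right) = 73 \left(-12 - 83\right) = 73 \left(-95\right) = -6935$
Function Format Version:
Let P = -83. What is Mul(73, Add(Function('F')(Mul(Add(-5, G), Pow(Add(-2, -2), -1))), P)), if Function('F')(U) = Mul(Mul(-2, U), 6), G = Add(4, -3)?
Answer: -6935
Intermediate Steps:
G = 1
Function('F')(U) = Mul(-12, U)
Mul(73, Add(Function('F')(Mul(Add(-5, G), Pow(Add(-2, -2), -1))), P)) = Mul(73, Add(Mul(-12, Mul(Add(-5, 1), Pow(Add(-2, -2), -1))), -83)) = Mul(73, Add(Mul(-12, Mul(-4, Pow(-4, -1))), -83)) = Mul(73, Add(Mul(-12, Mul(-4, Rational(-1, 4))), -83)) = Mul(73, Add(Mul(-12, 1), -83)) = Mul(73, Add(-12, -83)) = Mul(73, -95) = -6935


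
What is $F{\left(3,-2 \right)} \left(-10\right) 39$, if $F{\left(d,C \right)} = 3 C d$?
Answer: $7020$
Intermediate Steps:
$F{\left(d,C \right)} = 3 C d$
$F{\left(3,-2 \right)} \left(-10\right) 39 = 3 \left(-2\right) 3 \left(-10\right) 39 = \left(-18\right) \left(-10\right) 39 = 180 \cdot 39 = 7020$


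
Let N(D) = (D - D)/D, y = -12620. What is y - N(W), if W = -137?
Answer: -12620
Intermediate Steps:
N(D) = 0 (N(D) = 0/D = 0)
y - N(W) = -12620 - 1*0 = -12620 + 0 = -12620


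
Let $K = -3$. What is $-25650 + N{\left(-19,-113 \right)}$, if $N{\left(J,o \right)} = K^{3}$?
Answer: $-25677$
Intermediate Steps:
$N{\left(J,o \right)} = -27$ ($N{\left(J,o \right)} = \left(-3\right)^{3} = -27$)
$-25650 + N{\left(-19,-113 \right)} = -25650 - 27 = -25677$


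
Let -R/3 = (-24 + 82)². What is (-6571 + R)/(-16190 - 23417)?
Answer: 16663/39607 ≈ 0.42071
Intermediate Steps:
R = -10092 (R = -3*(-24 + 82)² = -3*58² = -3*3364 = -10092)
(-6571 + R)/(-16190 - 23417) = (-6571 - 10092)/(-16190 - 23417) = -16663/(-39607) = -16663*(-1/39607) = 16663/39607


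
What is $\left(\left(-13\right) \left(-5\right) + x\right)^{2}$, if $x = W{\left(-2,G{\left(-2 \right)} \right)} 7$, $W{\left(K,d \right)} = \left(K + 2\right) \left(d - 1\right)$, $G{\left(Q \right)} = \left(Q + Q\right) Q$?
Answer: $4225$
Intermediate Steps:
$G{\left(Q \right)} = 2 Q^{2}$ ($G{\left(Q \right)} = 2 Q Q = 2 Q^{2}$)
$W{\left(K,d \right)} = \left(-1 + d\right) \left(2 + K\right)$ ($W{\left(K,d \right)} = \left(2 + K\right) \left(-1 + d\right) = \left(-1 + d\right) \left(2 + K\right)$)
$x = 0$ ($x = \left(-2 - -2 + 2 \cdot 2 \left(-2\right)^{2} - 2 \cdot 2 \left(-2\right)^{2}\right) 7 = \left(-2 + 2 + 2 \cdot 2 \cdot 4 - 2 \cdot 2 \cdot 4\right) 7 = \left(-2 + 2 + 2 \cdot 8 - 16\right) 7 = \left(-2 + 2 + 16 - 16\right) 7 = 0 \cdot 7 = 0$)
$\left(\left(-13\right) \left(-5\right) + x\right)^{2} = \left(\left(-13\right) \left(-5\right) + 0\right)^{2} = \left(65 + 0\right)^{2} = 65^{2} = 4225$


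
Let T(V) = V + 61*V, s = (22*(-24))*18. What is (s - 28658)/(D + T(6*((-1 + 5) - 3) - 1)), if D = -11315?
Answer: 38162/11005 ≈ 3.4677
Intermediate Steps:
s = -9504 (s = -528*18 = -9504)
T(V) = 62*V
(s - 28658)/(D + T(6*((-1 + 5) - 3) - 1)) = (-9504 - 28658)/(-11315 + 62*(6*((-1 + 5) - 3) - 1)) = -38162/(-11315 + 62*(6*(4 - 3) - 1)) = -38162/(-11315 + 62*(6*1 - 1)) = -38162/(-11315 + 62*(6 - 1)) = -38162/(-11315 + 62*5) = -38162/(-11315 + 310) = -38162/(-11005) = -38162*(-1/11005) = 38162/11005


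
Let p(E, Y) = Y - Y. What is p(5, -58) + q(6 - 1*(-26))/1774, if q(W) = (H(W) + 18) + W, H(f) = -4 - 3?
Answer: 43/1774 ≈ 0.024239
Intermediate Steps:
H(f) = -7
q(W) = 11 + W (q(W) = (-7 + 18) + W = 11 + W)
p(E, Y) = 0
p(5, -58) + q(6 - 1*(-26))/1774 = 0 + (11 + (6 - 1*(-26)))/1774 = 0 + (11 + (6 + 26))*(1/1774) = 0 + (11 + 32)*(1/1774) = 0 + 43*(1/1774) = 0 + 43/1774 = 43/1774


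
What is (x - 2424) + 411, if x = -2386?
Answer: -4399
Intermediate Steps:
(x - 2424) + 411 = (-2386 - 2424) + 411 = -4810 + 411 = -4399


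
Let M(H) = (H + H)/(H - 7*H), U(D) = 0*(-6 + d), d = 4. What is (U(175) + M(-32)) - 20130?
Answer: -60391/3 ≈ -20130.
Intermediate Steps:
U(D) = 0 (U(D) = 0*(-6 + 4) = 0*(-2) = 0)
M(H) = -⅓ (M(H) = (2*H)/((-6*H)) = (2*H)*(-1/(6*H)) = -⅓)
(U(175) + M(-32)) - 20130 = (0 - ⅓) - 20130 = -⅓ - 20130 = -60391/3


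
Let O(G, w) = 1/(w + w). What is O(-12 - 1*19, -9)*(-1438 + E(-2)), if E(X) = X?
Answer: 80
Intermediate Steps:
O(G, w) = 1/(2*w)
O(-12 - 1*19, -9)*(-1438 + E(-2)) = ((½)/(-9))*(-1438 - 2) = ((½)*(-⅑))*(-1440) = -1/18*(-1440) = 80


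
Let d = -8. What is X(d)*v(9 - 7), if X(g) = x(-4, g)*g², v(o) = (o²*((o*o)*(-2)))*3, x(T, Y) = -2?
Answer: 12288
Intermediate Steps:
v(o) = -6*o⁴ (v(o) = (o²*(o²*(-2)))*3 = (o²*(-2*o²))*3 = -2*o⁴*3 = -6*o⁴)
X(g) = -2*g²
X(d)*v(9 - 7) = (-2*(-8)²)*(-6*(9 - 7)⁴) = (-2*64)*(-6*2⁴) = -(-768)*16 = -128*(-96) = 12288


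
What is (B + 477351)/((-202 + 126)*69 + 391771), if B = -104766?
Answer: 372585/386527 ≈ 0.96393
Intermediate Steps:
(B + 477351)/((-202 + 126)*69 + 391771) = (-104766 + 477351)/((-202 + 126)*69 + 391771) = 372585/(-76*69 + 391771) = 372585/(-5244 + 391771) = 372585/386527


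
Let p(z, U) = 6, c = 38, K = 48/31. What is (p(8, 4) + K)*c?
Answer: 8892/31 ≈ 286.84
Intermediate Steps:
K = 48/31 (K = 48*(1/31) = 48/31 ≈ 1.5484)
(p(8, 4) + K)*c = (6 + 48/31)*38 = (234/31)*38 = 8892/31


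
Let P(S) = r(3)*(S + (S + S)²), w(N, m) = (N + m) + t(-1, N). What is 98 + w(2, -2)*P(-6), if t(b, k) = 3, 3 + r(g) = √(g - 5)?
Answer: -1144 + 414*I*√2 ≈ -1144.0 + 585.48*I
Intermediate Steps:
r(g) = -3 + √(-5 + g) (r(g) = -3 + √(g - 5) = -3 + √(-5 + g))
w(N, m) = 3 + N + m (w(N, m) = (N + m) + 3 = 3 + N + m)
P(S) = (-3 + I*√2)*(S + 4*S²) (P(S) = (-3 + √(-5 + 3))*(S + (S + S)²) = (-3 + √(-2))*(S + (2*S)²) = (-3 + I*√2)*(S + 4*S²))
98 + w(2, -2)*P(-6) = 98 + (3 + 2 - 2)*(-1*(-6)*(1 + 4*(-6))*(3 - I*√2)) = 98 + 3*(-1*(-6)*(1 - 24)*(3 - I*√2)) = 98 + 3*(-1*(-6)*(-23)*(3 - I*√2)) = 98 + 3*(-414 + 138*I*√2) = 98 + (-1242 + 414*I*√2) = -1144 + 414*I*√2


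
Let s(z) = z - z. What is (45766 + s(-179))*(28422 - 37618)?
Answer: -420864136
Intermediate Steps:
s(z) = 0
(45766 + s(-179))*(28422 - 37618) = (45766 + 0)*(28422 - 37618) = 45766*(-9196) = -420864136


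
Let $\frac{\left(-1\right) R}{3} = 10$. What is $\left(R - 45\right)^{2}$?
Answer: $5625$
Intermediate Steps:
$R = -30$ ($R = \left(-3\right) 10 = -30$)
$\left(R - 45\right)^{2} = \left(-30 - 45\right)^{2} = \left(-75\right)^{2} = 5625$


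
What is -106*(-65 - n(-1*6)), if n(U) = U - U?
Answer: 6890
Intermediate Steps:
n(U) = 0
-106*(-65 - n(-1*6)) = -106*(-65 - 1*0) = -106*(-65 + 0) = -106*(-65) = 6890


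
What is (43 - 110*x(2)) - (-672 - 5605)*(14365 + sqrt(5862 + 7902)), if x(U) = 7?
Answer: 90168378 + 12554*sqrt(3441) ≈ 9.0905e+7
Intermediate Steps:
(43 - 110*x(2)) - (-672 - 5605)*(14365 + sqrt(5862 + 7902)) = (43 - 110*7) - (-672 - 5605)*(14365 + sqrt(5862 + 7902)) = (43 - 770) - (-6277)*(14365 + sqrt(13764)) = -727 - (-6277)*(14365 + 2*sqrt(3441)) = -727 - (-90169105 - 12554*sqrt(3441)) = -727 + (90169105 + 12554*sqrt(3441)) = 90168378 + 12554*sqrt(3441)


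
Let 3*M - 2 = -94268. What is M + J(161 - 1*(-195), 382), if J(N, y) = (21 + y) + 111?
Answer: -30908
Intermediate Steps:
M = -31422 (M = ⅔ + (⅓)*(-94268) = ⅔ - 94268/3 = -31422)
J(N, y) = 132 + y
M + J(161 - 1*(-195), 382) = -31422 + (132 + 382) = -31422 + 514 = -30908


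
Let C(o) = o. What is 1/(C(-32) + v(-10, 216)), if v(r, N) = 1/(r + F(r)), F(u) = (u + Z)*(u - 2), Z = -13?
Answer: -266/8511 ≈ -0.031254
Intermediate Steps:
F(u) = (-13 + u)*(-2 + u) (F(u) = (u - 13)*(u - 2) = (-13 + u)*(-2 + u))
v(r, N) = 1/(26 + r² - 14*r) (v(r, N) = 1/(r + (26 + r² - 15*r)) = 1/(26 + r² - 14*r))
1/(C(-32) + v(-10, 216)) = 1/(-32 + 1/(26 + (-10)² - 14*(-10))) = 1/(-32 + 1/(26 + 100 + 140)) = 1/(-32 + 1/266) = 1/(-8511/266) = -266/8511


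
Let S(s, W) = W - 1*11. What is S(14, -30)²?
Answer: 1681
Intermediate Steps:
S(s, W) = -11 + W (S(s, W) = W - 11 = -11 + W)
S(14, -30)² = (-11 - 30)² = (-41)² = 1681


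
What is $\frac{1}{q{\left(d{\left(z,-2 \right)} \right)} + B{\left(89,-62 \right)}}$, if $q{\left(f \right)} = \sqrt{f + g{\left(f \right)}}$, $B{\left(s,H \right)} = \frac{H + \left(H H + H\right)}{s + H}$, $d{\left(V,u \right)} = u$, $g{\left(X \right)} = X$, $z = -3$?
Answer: $\frac{2790}{384481} - \frac{81 i}{768962} \approx 0.0072565 - 0.00010534 i$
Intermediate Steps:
$B{\left(s,H \right)} = \frac{H^{2} + 2 H}{H + s}$ ($B{\left(s,H \right)} = \frac{H + \left(H^{2} + H\right)}{H + s} = \frac{H + \left(H + H^{2}\right)}{H + s} = \frac{H^{2} + 2 H}{H + s}$)
$q{\left(f \right)} = \sqrt{2} \sqrt{f}$ ($q{\left(f \right)} = \sqrt{f + f} = \sqrt{2 f} = \sqrt{2} \sqrt{f}$)
$\frac{1}{q{\left(d{\left(z,-2 \right)} \right)} + B{\left(89,-62 \right)}} = \frac{1}{\sqrt{2} \sqrt{-2} - \frac{62 \left(2 - 62\right)}{-62 + 89}} = \frac{1}{\sqrt{2} i \sqrt{2} - 62 \cdot \frac{1}{27} \left(-60\right)} = \frac{1}{2 i - \frac{62}{27} \left(-60\right)} = \frac{1}{2 i + \frac{1240}{9}} = \frac{1}{\frac{1240}{9} + 2 i} = \frac{81 \left(\frac{1240}{9} - 2 i\right)}{1537924}$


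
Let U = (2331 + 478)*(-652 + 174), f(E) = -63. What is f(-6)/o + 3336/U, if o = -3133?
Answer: 37069269/2103342683 ≈ 0.017624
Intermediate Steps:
U = -1342702 (U = 2809*(-478) = -1342702)
f(-6)/o + 3336/U = -63/(-3133) + 3336/(-1342702) = -63*(-1/3133) + 3336*(-1/1342702) = 63/3133 - 1668/671351 = 37069269/2103342683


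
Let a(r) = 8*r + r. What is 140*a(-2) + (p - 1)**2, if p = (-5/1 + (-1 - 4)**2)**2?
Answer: 156681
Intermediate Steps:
p = 400 (p = (-5*1 + (-5)**2)**2 = (-5 + 25)**2 = 20**2 = 400)
a(r) = 9*r
140*a(-2) + (p - 1)**2 = 140*(9*(-2)) + (400 - 1)**2 = 140*(-18) + 399**2 = -2520 + 159201 = 156681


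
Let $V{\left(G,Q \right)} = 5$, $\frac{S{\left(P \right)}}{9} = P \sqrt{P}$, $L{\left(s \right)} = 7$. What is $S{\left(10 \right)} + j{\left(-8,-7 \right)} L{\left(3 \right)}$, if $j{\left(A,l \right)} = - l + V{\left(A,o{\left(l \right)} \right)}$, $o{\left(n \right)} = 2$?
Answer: $84 + 90 \sqrt{10} \approx 368.6$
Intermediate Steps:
$S{\left(P \right)} = 9 P^{\frac{3}{2}}$ ($S{\left(P \right)} = 9 P \sqrt{P} = 9 P^{\frac{3}{2}}$)
$j{\left(A,l \right)} = 5 - l$ ($j{\left(A,l \right)} = - l + 5 = 5 - l$)
$S{\left(10 \right)} + j{\left(-8,-7 \right)} L{\left(3 \right)} = 9 \cdot 10^{\frac{3}{2}} + \left(5 - -7\right) 7 = 9 \cdot 10 \sqrt{10} + \left(5 + 7\right) 7 = 90 \sqrt{10} + 12 \cdot 7 = 90 \sqrt{10} + 84 = 84 + 90 \sqrt{10}$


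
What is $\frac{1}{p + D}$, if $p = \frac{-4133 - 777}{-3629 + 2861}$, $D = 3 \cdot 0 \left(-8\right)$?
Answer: $\frac{384}{2455} \approx 0.15642$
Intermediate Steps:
$D = 0$ ($D = 0 \left(-8\right) = 0$)
$p = \frac{2455}{384}$ ($p = - \frac{4910}{-768} = \left(-4910\right) \left(- \frac{1}{768}\right) = \frac{2455}{384} \approx 6.3932$)
$\frac{1}{p + D} = \frac{1}{\frac{2455}{384} + 0} = \frac{1}{\frac{2455}{384}} = \frac{384}{2455}$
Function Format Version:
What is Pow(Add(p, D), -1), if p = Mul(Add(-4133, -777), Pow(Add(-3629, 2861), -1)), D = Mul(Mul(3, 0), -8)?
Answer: Rational(384, 2455) ≈ 0.15642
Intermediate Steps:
D = 0 (D = Mul(0, -8) = 0)
p = Rational(2455, 384) (p = Mul(-4910, Pow(-768, -1)) = Mul(-4910, Rational(-1, 768)) = Rational(2455, 384) ≈ 6.3932)
Pow(Add(p, D), -1) = Pow(Add(Rational(2455, 384), 0), -1) = Pow(Rational(2455, 384), -1) = Rational(384, 2455)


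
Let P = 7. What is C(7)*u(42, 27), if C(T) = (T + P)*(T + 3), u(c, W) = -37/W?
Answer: -5180/27 ≈ -191.85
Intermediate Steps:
C(T) = (3 + T)*(7 + T) (C(T) = (T + 7)*(T + 3) = (7 + T)*(3 + T) = (3 + T)*(7 + T))
C(7)*u(42, 27) = (21 + 7**2 + 10*7)*(-37/27) = (21 + 49 + 70)*(-37*1/27) = 140*(-37/27) = -5180/27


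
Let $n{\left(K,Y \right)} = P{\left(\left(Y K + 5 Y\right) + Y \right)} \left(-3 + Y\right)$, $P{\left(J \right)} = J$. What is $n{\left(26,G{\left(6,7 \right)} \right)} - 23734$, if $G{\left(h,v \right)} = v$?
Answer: $-22838$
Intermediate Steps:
$n{\left(K,Y \right)} = \left(-3 + Y\right) \left(6 Y + K Y\right)$ ($n{\left(K,Y \right)} = \left(\left(Y K + 5 Y\right) + Y\right) \left(-3 + Y\right) = \left(\left(K Y + 5 Y\right) + Y\right) \left(-3 + Y\right) = \left(\left(5 Y + K Y\right) + Y\right) \left(-3 + Y\right) = \left(6 Y + K Y\right) \left(-3 + Y\right) = \left(-3 + Y\right) \left(6 Y + K Y\right)$)
$n{\left(26,G{\left(6,7 \right)} \right)} - 23734 = 7 \left(-3 + 7\right) \left(6 + 26\right) - 23734 = 7 \cdot 4 \cdot 32 - 23734 = 896 - 23734 = -22838$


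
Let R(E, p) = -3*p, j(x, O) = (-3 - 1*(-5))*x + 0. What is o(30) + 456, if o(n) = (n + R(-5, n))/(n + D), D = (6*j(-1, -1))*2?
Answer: 446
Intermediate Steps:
j(x, O) = 2*x (j(x, O) = (-3 + 5)*x + 0 = 2*x + 0 = 2*x)
D = -24 (D = (6*(2*(-1)))*2 = (6*(-2))*2 = -12*2 = -24)
o(n) = -2*n/(-24 + n) (o(n) = (n - 3*n)/(n - 24) = (-2*n)/(-24 + n) = -2*n/(-24 + n))
o(30) + 456 = -2*30/(-24 + 30) + 456 = -2*30/6 + 456 = -2*30*1/6 + 456 = -10 + 456 = 446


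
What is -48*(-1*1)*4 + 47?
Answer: 239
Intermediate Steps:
-48*(-1*1)*4 + 47 = -(-48)*4 + 47 = -48*(-4) + 47 = 192 + 47 = 239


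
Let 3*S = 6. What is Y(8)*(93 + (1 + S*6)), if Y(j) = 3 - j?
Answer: -530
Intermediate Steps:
S = 2 (S = (⅓)*6 = 2)
Y(8)*(93 + (1 + S*6)) = (3 - 1*8)*(93 + (1 + 2*6)) = (3 - 8)*(93 + (1 + 12)) = -5*(93 + 13) = -5*106 = -530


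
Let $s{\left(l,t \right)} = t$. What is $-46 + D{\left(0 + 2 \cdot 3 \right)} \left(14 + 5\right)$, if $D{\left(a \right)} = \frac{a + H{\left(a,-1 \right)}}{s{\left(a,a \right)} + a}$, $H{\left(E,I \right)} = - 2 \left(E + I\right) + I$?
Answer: $- \frac{647}{12} \approx -53.917$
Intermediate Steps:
$H{\left(E,I \right)} = - I - 2 E$ ($H{\left(E,I \right)} = \left(- 2 E - 2 I\right) + I = - I - 2 E$)
$D{\left(a \right)} = \frac{1 - a}{2 a}$ ($D{\left(a \right)} = \frac{a - \left(-1 + 2 a\right)}{a + a} = \frac{a - \left(-1 + 2 a\right)}{2 a} = \left(1 - a\right) \frac{1}{2 a} = \frac{1 - a}{2 a}$)
$-46 + D{\left(0 + 2 \cdot 3 \right)} \left(14 + 5\right) = -46 + \frac{1 - \left(0 + 2 \cdot 3\right)}{2 \left(0 + 2 \cdot 3\right)} \left(14 + 5\right) = -46 + \frac{1 - \left(0 + 6\right)}{2 \left(0 + 6\right)} 19 = -46 + \frac{1 - 6}{2 \cdot 6} \cdot 19 = -46 + \frac{1}{2} \cdot \frac{1}{6} \left(1 - 6\right) 19 = -46 + \frac{1}{2} \cdot \frac{1}{6} \left(-5\right) 19 = -46 - \frac{95}{12} = - \frac{647}{12}$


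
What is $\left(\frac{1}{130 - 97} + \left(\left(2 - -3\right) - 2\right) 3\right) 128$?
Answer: $\frac{38144}{33} \approx 1155.9$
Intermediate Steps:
$\left(\frac{1}{130 - 97} + \left(\left(2 - -3\right) - 2\right) 3\right) 128 = \left(\frac{1}{130 - 97} + \left(\left(2 + 3\right) - 2\right) 3\right) 128 = \left(\frac{1}{33} + \left(5 - 2\right) 3\right) 128 = \left(\frac{1}{33} + 3 \cdot 3\right) 128 = \left(\frac{1}{33} + 9\right) 128 = \frac{298}{33} \cdot 128 = \frac{38144}{33}$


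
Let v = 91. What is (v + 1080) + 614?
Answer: 1785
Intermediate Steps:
(v + 1080) + 614 = (91 + 1080) + 614 = 1171 + 614 = 1785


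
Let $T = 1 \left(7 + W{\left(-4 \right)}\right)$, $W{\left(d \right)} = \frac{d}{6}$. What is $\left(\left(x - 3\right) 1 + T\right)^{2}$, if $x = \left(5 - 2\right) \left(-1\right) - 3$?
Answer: $\frac{64}{9} \approx 7.1111$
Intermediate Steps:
$x = -6$ ($x = 3 \left(-1\right) - 3 = -3 - 3 = -6$)
$W{\left(d \right)} = \frac{d}{6}$ ($W{\left(d \right)} = d \frac{1}{6} = \frac{d}{6}$)
$T = \frac{19}{3}$ ($T = 1 \left(7 + \frac{1}{6} \left(-4\right)\right) = 1 \left(7 - \frac{2}{3}\right) = 1 \cdot \frac{19}{3} = \frac{19}{3} \approx 6.3333$)
$\left(\left(x - 3\right) 1 + T\right)^{2} = \left(\left(-6 - 3\right) 1 + \frac{19}{3}\right)^{2} = \left(\left(-9\right) 1 + \frac{19}{3}\right)^{2} = \left(-9 + \frac{19}{3}\right)^{2} = \left(- \frac{8}{3}\right)^{2} = \frac{64}{9}$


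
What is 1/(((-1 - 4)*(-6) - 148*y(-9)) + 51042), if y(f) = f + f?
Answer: 1/53736 ≈ 1.8609e-5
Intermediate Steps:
y(f) = 2*f
1/(((-1 - 4)*(-6) - 148*y(-9)) + 51042) = 1/(((-1 - 4)*(-6) - 296*(-9)) + 51042) = 1/((-5*(-6) - 148*(-18)) + 51042) = 1/((30 + 2664) + 51042) = 1/(2694 + 51042) = 1/53736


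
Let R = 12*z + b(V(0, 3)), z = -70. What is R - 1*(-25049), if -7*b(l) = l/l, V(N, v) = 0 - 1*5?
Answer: 169462/7 ≈ 24209.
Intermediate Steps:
V(N, v) = -5 (V(N, v) = 0 - 5 = -5)
b(l) = -⅐ (b(l) = -l/(7*l) = -⅐*1 = -⅐)
R = -5881/7 (R = 12*(-70) - ⅐ = -840 - ⅐ = -5881/7 ≈ -840.14)
R - 1*(-25049) = -5881/7 - 1*(-25049) = -5881/7 + 25049 = 169462/7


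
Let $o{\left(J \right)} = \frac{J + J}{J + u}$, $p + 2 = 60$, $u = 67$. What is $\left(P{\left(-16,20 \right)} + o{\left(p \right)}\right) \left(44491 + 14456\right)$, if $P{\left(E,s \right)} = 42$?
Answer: $\frac{316309602}{125} \approx 2.5305 \cdot 10^{6}$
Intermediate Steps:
$p = 58$ ($p = -2 + 60 = 58$)
$o{\left(J \right)} = \frac{2 J}{67 + J}$ ($o{\left(J \right)} = \frac{J + J}{J + 67} = \frac{2 J}{67 + J}$)
$\left(P{\left(-16,20 \right)} + o{\left(p \right)}\right) \left(44491 + 14456\right) = \left(42 + 2 \cdot 58 \frac{1}{67 + 58}\right) \left(44491 + 14456\right) = \left(42 + 2 \cdot 58 \cdot \frac{1}{125}\right) 58947 = \left(42 + \frac{116}{125}\right) 58947 = \frac{5366}{125} \cdot 58947 = \frac{316309602}{125}$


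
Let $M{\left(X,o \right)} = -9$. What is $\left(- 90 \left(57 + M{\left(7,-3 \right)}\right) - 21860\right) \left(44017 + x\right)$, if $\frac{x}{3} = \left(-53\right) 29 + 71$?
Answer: $-1037225420$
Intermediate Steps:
$x = -4398$ ($x = 3 \left(\left(-53\right) 29 + 71\right) = 3 \left(-1537 + 71\right) = 3 \left(-1466\right) = -4398$)
$\left(- 90 \left(57 + M{\left(7,-3 \right)}\right) - 21860\right) \left(44017 + x\right) = \left(- 90 \left(57 - 9\right) - 21860\right) \left(44017 - 4398\right) = \left(\left(-90\right) 48 - 21860\right) 39619 = \left(-4320 - 21860\right) 39619 = \left(-26180\right) 39619 = -1037225420$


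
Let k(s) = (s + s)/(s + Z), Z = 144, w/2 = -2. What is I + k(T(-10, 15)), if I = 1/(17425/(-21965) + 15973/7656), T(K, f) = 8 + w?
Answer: 1331390354/1609064473 ≈ 0.82743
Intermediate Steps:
w = -4 (w = 2*(-2) = -4)
T(K, f) = 4 (T(K, f) = 8 - 4 = 4)
k(s) = 2*s/(144 + s) (k(s) = (s + s)/(s + 144) = (2*s)/(144 + s) = 2*s/(144 + s))
I = 33632808/43488229 (I = 1/(17425*(-1/21965) + 15973*(1/7656)) = 1/(-3485/4393 + 15973/7656) = 1/(43488229/33632808) = 33632808/43488229 ≈ 0.77338)
I + k(T(-10, 15)) = 33632808/43488229 + 2*4/(144 + 4) = 33632808/43488229 + 2*4/148 = 33632808/43488229 + 2*4*(1/148) = 33632808/43488229 + 2/37 = 1331390354/1609064473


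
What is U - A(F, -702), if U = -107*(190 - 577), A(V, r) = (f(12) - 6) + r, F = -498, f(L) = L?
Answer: 42105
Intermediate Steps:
A(V, r) = 6 + r (A(V, r) = (12 - 6) + r = 6 + r)
U = 41409 (U = -107*(-387) = 41409)
U - A(F, -702) = 41409 - (6 - 702) = 41409 - 1*(-696) = 41409 + 696 = 42105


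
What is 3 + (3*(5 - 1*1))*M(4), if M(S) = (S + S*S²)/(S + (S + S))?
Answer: 71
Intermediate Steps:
M(S) = (S + S³)/(3*S) (M(S) = (S + S³)/(S + 2*S) = (S + S³)/((3*S)) = (S + S³)*(1/(3*S)) = (S + S³)/(3*S))
3 + (3*(5 - 1*1))*M(4) = 3 + (3*(5 - 1*1))*(⅓ + (⅓)*4²) = 3 + (3*(5 - 1))*(⅓ + (⅓)*16) = 3 + (3*4)*(⅓ + 16/3) = 3 + 12*(17/3) = 3 + 68 = 71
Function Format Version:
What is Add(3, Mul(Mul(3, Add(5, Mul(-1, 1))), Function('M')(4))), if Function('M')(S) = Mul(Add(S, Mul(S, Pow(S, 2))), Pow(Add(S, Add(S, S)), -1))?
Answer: 71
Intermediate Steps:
Function('M')(S) = Mul(Rational(1, 3), Pow(S, -1), Add(S, Pow(S, 3))) (Function('M')(S) = Mul(Add(S, Pow(S, 3)), Pow(Add(S, Mul(2, S)), -1)) = Mul(Add(S, Pow(S, 3)), Pow(Mul(3, S), -1)) = Mul(Add(S, Pow(S, 3)), Mul(Rational(1, 3), Pow(S, -1))) = Mul(Rational(1, 3), Pow(S, -1), Add(S, Pow(S, 3))))
Add(3, Mul(Mul(3, Add(5, Mul(-1, 1))), Function('M')(4))) = Add(3, Mul(Mul(3, Add(5, Mul(-1, 1))), Add(Rational(1, 3), Mul(Rational(1, 3), Pow(4, 2))))) = Add(3, Mul(Mul(3, Add(5, -1)), Add(Rational(1, 3), Mul(Rational(1, 3), 16)))) = Add(3, Mul(Mul(3, 4), Add(Rational(1, 3), Rational(16, 3)))) = Add(3, Mul(12, Rational(17, 3))) = Add(3, 68) = 71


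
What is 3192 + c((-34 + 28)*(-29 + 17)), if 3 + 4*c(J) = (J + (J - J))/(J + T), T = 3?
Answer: 319149/100 ≈ 3191.5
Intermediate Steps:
c(J) = -¾ + J/(4*(3 + J)) (c(J) = -¾ + ((J + (J - J))/(J + 3))/4 = -¾ + ((J + 0)/(3 + J))/4 = -¾ + (J/(3 + J))/4 = -¾ + J/(4*(3 + J)))
3192 + c((-34 + 28)*(-29 + 17)) = 3192 + (-9 - 2*(-34 + 28)*(-29 + 17))/(4*(3 + (-34 + 28)*(-29 + 17))) = 3192 + (-9 - (-12)*(-12))/(4*(3 - 6*(-12))) = 3192 + (-9 - 2*72)/(4*(3 + 72)) = 3192 + (¼)*(-9 - 144)/75 = 3192 + (¼)*(1/75)*(-153) = 3192 - 51/100 = 319149/100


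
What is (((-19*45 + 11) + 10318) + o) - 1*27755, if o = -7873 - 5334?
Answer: -31488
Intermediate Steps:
o = -13207
(((-19*45 + 11) + 10318) + o) - 1*27755 = (((-19*45 + 11) + 10318) - 13207) - 1*27755 = (((-855 + 11) + 10318) - 13207) - 27755 = ((-844 + 10318) - 13207) - 27755 = (9474 - 13207) - 27755 = -3733 - 27755 = -31488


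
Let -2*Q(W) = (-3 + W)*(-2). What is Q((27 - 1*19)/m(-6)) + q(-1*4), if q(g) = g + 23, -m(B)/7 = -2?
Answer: 116/7 ≈ 16.571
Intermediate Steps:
m(B) = 14 (m(B) = -7*(-2) = 14)
q(g) = 23 + g
Q(W) = -3 + W (Q(W) = -(-3 + W)*(-2)/2 = -(6 - 2*W)/2 = -3 + W)
Q((27 - 1*19)/m(-6)) + q(-1*4) = (-3 + (27 - 1*19)/14) + (23 - 1*4) = (-3 + (27 - 19)*(1/14)) + (23 - 4) = (-3 + 8*(1/14)) + 19 = (-3 + 4/7) + 19 = -17/7 + 19 = 116/7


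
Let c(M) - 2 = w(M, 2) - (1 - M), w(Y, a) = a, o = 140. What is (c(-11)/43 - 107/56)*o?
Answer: -25245/86 ≈ -293.55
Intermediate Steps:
c(M) = 3 + M (c(M) = 2 + (2 - (1 - M)) = 2 + (2 + (-1 + M)) = 2 + (1 + M) = 3 + M)
(c(-11)/43 - 107/56)*o = ((3 - 11)/43 - 107/56)*140 = (-8*1/43 - 107*1/56)*140 = (-8/43 - 107/56)*140 = -5049/2408*140 = -25245/86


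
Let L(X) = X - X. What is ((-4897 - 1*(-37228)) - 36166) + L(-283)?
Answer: -3835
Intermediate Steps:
L(X) = 0
((-4897 - 1*(-37228)) - 36166) + L(-283) = ((-4897 - 1*(-37228)) - 36166) + 0 = ((-4897 + 37228) - 36166) + 0 = (32331 - 36166) + 0 = -3835 + 0 = -3835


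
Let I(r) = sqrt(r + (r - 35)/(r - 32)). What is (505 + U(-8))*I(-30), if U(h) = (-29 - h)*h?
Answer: 673*I*sqrt(111290)/62 ≈ 3621.2*I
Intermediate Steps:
U(h) = h*(-29 - h)
I(r) = sqrt(r + (-35 + r)/(-32 + r))
(505 + U(-8))*I(-30) = (505 - 1*(-8)*(29 - 8))*sqrt((-35 - 30 - 30*(-32 - 30))/(-32 - 30)) = (505 - 1*(-8)*21)*sqrt((-35 - 30 - 30*(-62))/(-62)) = (505 + 168)*sqrt(-(-35 - 30 + 1860)/62) = 673*sqrt(-1/62*1795) = 673*sqrt(-1795/62) = 673*(I*sqrt(111290)/62) = 673*I*sqrt(111290)/62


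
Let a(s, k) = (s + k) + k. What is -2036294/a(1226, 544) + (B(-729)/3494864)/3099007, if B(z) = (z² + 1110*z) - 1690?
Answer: -848242387980629383/963924112004272 ≈ -879.99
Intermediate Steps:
a(s, k) = s + 2*k (a(s, k) = (k + s) + k = s + 2*k)
B(z) = -1690 + z² + 1110*z
-2036294/a(1226, 544) + (B(-729)/3494864)/3099007 = -2036294/(1226 + 2*544) + ((-1690 + (-729)² + 1110*(-729))/3494864)/3099007 = -2036294/(1226 + 1088) + ((-1690 + 531441 - 809190)*(1/3494864))*(1/3099007) = -2036294/2314 - 279439*1/3494864*(1/3099007) = -2036294*1/2314 - 279439/3494864*1/3099007 = -78319/89 - 279439/10830608000048 = -848242387980629383/963924112004272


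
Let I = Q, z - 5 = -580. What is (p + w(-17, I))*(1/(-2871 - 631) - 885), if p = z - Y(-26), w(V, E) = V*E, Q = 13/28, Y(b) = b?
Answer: 6903847529/14008 ≈ 4.9285e+5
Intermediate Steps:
z = -575 (z = 5 - 580 = -575)
Q = 13/28 (Q = 13*(1/28) = 13/28 ≈ 0.46429)
I = 13/28 ≈ 0.46429
w(V, E) = E*V
p = -549 (p = -575 - 1*(-26) = -575 + 26 = -549)
(p + w(-17, I))*(1/(-2871 - 631) - 885) = (-549 + (13/28)*(-17))*(1/(-2871 - 631) - 885) = (-549 - 221/28)*(1/(-3502) - 885) = -15593*(-1/3502 - 885)/28 = -15593/28*(-3099271/3502) = 6903847529/14008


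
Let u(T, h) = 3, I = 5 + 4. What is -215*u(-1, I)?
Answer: -645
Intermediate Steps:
I = 9
-215*u(-1, I) = -215*3 = -645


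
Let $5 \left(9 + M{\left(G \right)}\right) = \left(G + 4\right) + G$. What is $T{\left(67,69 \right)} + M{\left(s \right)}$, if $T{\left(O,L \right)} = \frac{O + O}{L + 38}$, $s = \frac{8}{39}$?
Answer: $- \frac{143251}{20865} \approx -6.8656$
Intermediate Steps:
$s = \frac{8}{39}$ ($s = 8 \cdot \frac{1}{39} = \frac{8}{39} \approx 0.20513$)
$T{\left(O,L \right)} = \frac{2 O}{38 + L}$
$M{\left(G \right)} = - \frac{41}{5} + \frac{2 G}{5}$ ($M{\left(G \right)} = -9 + \frac{\left(G + 4\right) + G}{5} = -9 + \frac{\left(4 + G\right) + G}{5} = -9 + \frac{4 + 2 G}{5} = -9 + \left(\frac{4}{5} + \frac{2 G}{5}\right) = - \frac{41}{5} + \frac{2 G}{5}$)
$T{\left(67,69 \right)} + M{\left(s \right)} = 2 \cdot 67 \frac{1}{38 + 69} + \left(- \frac{41}{5} + \frac{2}{5} \cdot \frac{8}{39}\right) = 2 \cdot 67 \cdot \frac{1}{107} + \left(- \frac{41}{5} + \frac{16}{195}\right) = 2 \cdot 67 \cdot \frac{1}{107} - \frac{1583}{195} = \frac{134}{107} - \frac{1583}{195} = - \frac{143251}{20865}$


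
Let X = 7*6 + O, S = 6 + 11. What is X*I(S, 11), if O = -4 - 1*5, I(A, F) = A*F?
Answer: 6171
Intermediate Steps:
S = 17
O = -9 (O = -4 - 5 = -9)
X = 33 (X = 7*6 - 9 = 42 - 9 = 33)
X*I(S, 11) = 33*(17*11) = 33*187 = 6171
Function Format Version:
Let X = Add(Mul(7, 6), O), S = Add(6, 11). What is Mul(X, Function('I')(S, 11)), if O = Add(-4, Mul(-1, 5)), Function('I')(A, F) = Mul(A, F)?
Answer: 6171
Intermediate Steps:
S = 17
O = -9 (O = Add(-4, -5) = -9)
X = 33 (X = Add(Mul(7, 6), -9) = Add(42, -9) = 33)
Mul(X, Function('I')(S, 11)) = Mul(33, Mul(17, 11)) = Mul(33, 187) = 6171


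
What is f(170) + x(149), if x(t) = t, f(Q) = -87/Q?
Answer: 25243/170 ≈ 148.49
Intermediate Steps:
f(170) + x(149) = -87/170 + 149 = 25243/170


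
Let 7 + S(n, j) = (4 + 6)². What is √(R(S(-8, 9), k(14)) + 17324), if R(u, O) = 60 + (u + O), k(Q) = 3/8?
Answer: √279638/4 ≈ 132.20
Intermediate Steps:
k(Q) = 3/8 (k(Q) = 3*(⅛) = 3/8)
S(n, j) = 93 (S(n, j) = -7 + (4 + 6)² = -7 + 10² = -7 + 100 = 93)
R(u, O) = 60 + O + u (R(u, O) = 60 + (O + u) = 60 + O + u)
√(R(S(-8, 9), k(14)) + 17324) = √((60 + 3/8 + 93) + 17324) = √(1227/8 + 17324) = √(139819/8) = √279638/4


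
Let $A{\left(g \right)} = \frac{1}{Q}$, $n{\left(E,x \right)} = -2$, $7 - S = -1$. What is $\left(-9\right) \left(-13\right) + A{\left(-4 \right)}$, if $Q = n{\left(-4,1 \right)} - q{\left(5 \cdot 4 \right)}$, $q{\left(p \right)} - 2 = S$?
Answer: $\frac{1403}{12} \approx 116.92$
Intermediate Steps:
$S = 8$ ($S = 7 - -1 = 7 + 1 = 8$)
$q{\left(p \right)} = 10$ ($q{\left(p \right)} = 2 + 8 = 10$)
$Q = -12$ ($Q = -2 - 10 = -12$)
$A{\left(g \right)} = - \frac{1}{12}$ ($A{\left(g \right)} = \frac{1}{-12} = - \frac{1}{12}$)
$\left(-9\right) \left(-13\right) + A{\left(-4 \right)} = \left(-9\right) \left(-13\right) - \frac{1}{12} = 117 - \frac{1}{12} = \frac{1403}{12}$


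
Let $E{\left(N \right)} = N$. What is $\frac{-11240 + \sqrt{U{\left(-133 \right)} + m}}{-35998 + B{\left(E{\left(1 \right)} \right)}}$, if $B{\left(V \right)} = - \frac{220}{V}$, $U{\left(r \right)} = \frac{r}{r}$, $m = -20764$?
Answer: $\frac{5620}{18109} - \frac{3 i \sqrt{2307}}{36218} \approx 0.31034 - 0.0039785 i$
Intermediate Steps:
$U{\left(r \right)} = 1$
$\frac{-11240 + \sqrt{U{\left(-133 \right)} + m}}{-35998 + B{\left(E{\left(1 \right)} \right)}} = \frac{-11240 + \sqrt{1 - 20764}}{-35998 - \frac{220}{1}} = \frac{-11240 + \sqrt{-20763}}{-35998 - 220} = \frac{-11240 + 3 i \sqrt{2307}}{-35998 - 220} = \frac{-11240 + 3 i \sqrt{2307}}{-36218} = \left(-11240 + 3 i \sqrt{2307}\right) \left(- \frac{1}{36218}\right) = \frac{5620}{18109} - \frac{3 i \sqrt{2307}}{36218}$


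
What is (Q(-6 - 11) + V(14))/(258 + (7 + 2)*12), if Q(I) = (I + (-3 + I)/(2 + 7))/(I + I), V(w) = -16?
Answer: -4723/111996 ≈ -0.042171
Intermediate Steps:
Q(I) = (-⅓ + 10*I/9)/(2*I) (Q(I) = (I + (-3 + I)/9)/((2*I)) = (I + (-3 + I)*(⅑))*(1/(2*I)) = (I + (-⅓ + I/9))*(1/(2*I)) = (-⅓ + 10*I/9)*(1/(2*I)) = (-⅓ + 10*I/9)/(2*I))
(Q(-6 - 11) + V(14))/(258 + (7 + 2)*12) = ((-3 + 10*(-6 - 11))/(18*(-6 - 11)) - 16)/(258 + (7 + 2)*12) = ((1/18)*(-3 + 10*(-17))/(-17) - 16)/(258 + 9*12) = ((1/18)*(-1/17)*(-3 - 170) - 16)/(258 + 108) = ((1/18)*(-1/17)*(-173) - 16)/366 = (173/306 - 16)*(1/366) = -4723/306*1/366 = -4723/111996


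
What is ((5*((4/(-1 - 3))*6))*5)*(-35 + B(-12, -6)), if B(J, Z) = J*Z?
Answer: -5550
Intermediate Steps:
((5*((4/(-1 - 3))*6))*5)*(-35 + B(-12, -6)) = ((5*((4/(-1 - 3))*6))*5)*(-35 - 12*(-6)) = ((5*((4/(-4))*6))*5)*(-35 + 72) = ((5*(-¼*4*6))*5)*37 = ((5*(-1*6))*5)*37 = ((5*(-6))*5)*37 = -30*5*37 = -150*37 = -5550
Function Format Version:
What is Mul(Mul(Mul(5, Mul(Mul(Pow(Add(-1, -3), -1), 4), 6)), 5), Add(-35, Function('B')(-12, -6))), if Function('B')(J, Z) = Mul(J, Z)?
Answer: -5550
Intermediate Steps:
Mul(Mul(Mul(5, Mul(Mul(Pow(Add(-1, -3), -1), 4), 6)), 5), Add(-35, Function('B')(-12, -6))) = Mul(Mul(Mul(5, Mul(Mul(Pow(Add(-1, -3), -1), 4), 6)), 5), Add(-35, Mul(-12, -6))) = Mul(Mul(Mul(5, Mul(Mul(Pow(-4, -1), 4), 6)), 5), Add(-35, 72)) = Mul(Mul(Mul(5, Mul(Mul(Rational(-1, 4), 4), 6)), 5), 37) = Mul(Mul(Mul(5, Mul(-1, 6)), 5), 37) = Mul(Mul(Mul(5, -6), 5), 37) = Mul(Mul(-30, 5), 37) = Mul(-150, 37) = -5550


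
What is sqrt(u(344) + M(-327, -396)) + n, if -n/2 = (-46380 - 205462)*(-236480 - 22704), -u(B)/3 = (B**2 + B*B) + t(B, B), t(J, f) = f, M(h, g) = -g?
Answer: -130546833856 + 2*I*sqrt(177663) ≈ -1.3055e+11 + 843.0*I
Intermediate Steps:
u(B) = -6*B**2 - 3*B (u(B) = -3*((B**2 + B*B) + B) = -3*((B**2 + B**2) + B) = -3*(2*B**2 + B) = -3*(B + 2*B**2) = -6*B**2 - 3*B)
n = -130546833856 (n = -2*(-46380 - 205462)*(-236480 - 22704) = -(-503684)*(-259184) = -2*65273416928 = -130546833856)
sqrt(u(344) + M(-327, -396)) + n = sqrt(3*344*(-1 - 2*344) - 1*(-396)) - 130546833856 = sqrt(3*344*(-1 - 688) + 396) - 130546833856 = sqrt(3*344*(-689) + 396) - 130546833856 = sqrt(-711048 + 396) - 130546833856 = sqrt(-710652) - 130546833856 = 2*I*sqrt(177663) - 130546833856 = -130546833856 + 2*I*sqrt(177663)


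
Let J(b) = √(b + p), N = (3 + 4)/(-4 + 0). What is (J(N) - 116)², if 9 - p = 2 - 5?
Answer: (232 - √41)²/4 ≈ 12723.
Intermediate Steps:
p = 12 (p = 9 - (2 - 5) = 9 - 1*(-3) = 9 + 3 = 12)
N = -7/4 (N = 7/(-4) = 7*(-¼) = -7/4 ≈ -1.7500)
J(b) = √(12 + b) (J(b) = √(b + 12) = √(12 + b))
(J(N) - 116)² = (√(12 - 7/4) - 116)² = (√(41/4) - 116)² = (√41/2 - 116)² = (-116 + √41/2)²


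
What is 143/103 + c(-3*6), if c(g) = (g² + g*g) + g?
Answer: 65033/103 ≈ 631.39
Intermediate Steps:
c(g) = g + 2*g² (c(g) = (g² + g²) + g = 2*g² + g = g + 2*g²)
143/103 + c(-3*6) = 143/103 + (-3*6)*(1 + 2*(-3*6)) = (1/103)*143 - 18*(1 + 2*(-18)) = 143/103 - 18*(1 - 36) = 143/103 - 18*(-35) = 143/103 + 630 = 65033/103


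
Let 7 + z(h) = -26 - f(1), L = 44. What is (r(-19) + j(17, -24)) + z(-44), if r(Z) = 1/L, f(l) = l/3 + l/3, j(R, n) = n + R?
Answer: -5365/132 ≈ -40.644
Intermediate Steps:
j(R, n) = R + n
f(l) = 2*l/3 (f(l) = l*(⅓) + l*(⅓) = l/3 + l/3 = 2*l/3)
z(h) = -101/3 (z(h) = -7 + (-26 - 2/3) = -7 + (-26 - 1*⅔) = -7 + (-26 - ⅔) = -7 - 80/3 = -101/3)
r(Z) = 1/44
(r(-19) + j(17, -24)) + z(-44) = (1/44 + (17 - 24)) - 101/3 = (1/44 - 7) - 101/3 = -307/44 - 101/3 = -5365/132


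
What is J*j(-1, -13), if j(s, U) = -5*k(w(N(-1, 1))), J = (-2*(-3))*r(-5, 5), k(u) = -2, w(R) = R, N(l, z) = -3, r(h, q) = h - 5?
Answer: -600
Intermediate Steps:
r(h, q) = -5 + h
J = -60 (J = (-2*(-3))*(-5 - 5) = 6*(-10) = -60)
j(s, U) = 10 (j(s, U) = -5*(-2) = 10)
J*j(-1, -13) = -60*10 = -600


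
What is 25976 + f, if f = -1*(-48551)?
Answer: 74527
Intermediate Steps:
f = 48551
25976 + f = 25976 + 48551 = 74527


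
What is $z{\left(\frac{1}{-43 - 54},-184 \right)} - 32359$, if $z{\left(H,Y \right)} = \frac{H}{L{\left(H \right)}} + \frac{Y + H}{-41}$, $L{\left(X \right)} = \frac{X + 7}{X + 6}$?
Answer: $- \frac{87240923953}{2696406} \approx -32355.0$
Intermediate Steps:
$L{\left(X \right)} = \frac{7 + X}{6 + X}$
$z{\left(H,Y \right)} = - \frac{H}{41} - \frac{Y}{41} + \frac{H \left(6 + H\right)}{7 + H}$ ($z{\left(H,Y \right)} = \frac{H}{\frac{1}{6 + H} \left(7 + H\right)} + \frac{Y + H}{-41} = H \frac{6 + H}{7 + H} + \left(H + Y\right) \left(- \frac{1}{41}\right) = \frac{H \left(6 + H\right)}{7 + H} - \left(\frac{H}{41} + \frac{Y}{41}\right) = - \frac{H}{41} - \frac{Y}{41} + \frac{H \left(6 + H\right)}{7 + H}$)
$z{\left(\frac{1}{-43 - 54},-184 \right)} - 32359 = \frac{\frac{6 + \frac{1}{-43 - 54}}{-43 - 54} - \frac{\left(7 + \frac{1}{-43 - 54}\right) \left(\frac{1}{-43 - 54} - 184\right)}{41}}{7 + \frac{1}{-43 - 54}} - 32359 = \frac{\frac{6 + \frac{1}{-97}}{-97} - \frac{\left(7 + \frac{1}{-97}\right) \left(\frac{1}{-97} - 184\right)}{41}}{7 + \frac{1}{-97}} - 32359 = \frac{- \frac{6 - \frac{1}{97}}{97} - \frac{\left(7 - \frac{1}{97}\right) \left(- \frac{1}{97} - 184\right)}{41}}{7 - \frac{1}{97}} - 32359 = \frac{\left(- \frac{1}{97}\right) \frac{581}{97} - \frac{678}{3977} \left(- \frac{17849}{97}\right)}{\frac{678}{97}} - 32359 = \frac{97 \left(- \frac{581}{9409} + \frac{12101622}{385769}\right)}{678} - 32359 = \frac{97}{678} \cdot \frac{12077801}{385769} - 32359 = \frac{12077801}{2696406} - 32359 = - \frac{87240923953}{2696406}$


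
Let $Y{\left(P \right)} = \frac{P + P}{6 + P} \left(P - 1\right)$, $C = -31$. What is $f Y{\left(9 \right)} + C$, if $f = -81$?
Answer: $- \frac{4043}{5} \approx -808.6$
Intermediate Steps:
$Y{\left(P \right)} = \frac{2 P \left(-1 + P\right)}{6 + P}$ ($Y{\left(P \right)} = \frac{2 P}{6 + P} \left(-1 + P\right) = \frac{2 P \left(-1 + P\right)}{6 + P}$)
$f Y{\left(9 \right)} + C = - 81 \cdot 2 \cdot 9 \frac{1}{6 + 9} \left(-1 + 9\right) - 31 = - 81 \cdot 2 \cdot 9 \cdot \frac{1}{15} \cdot 8 - 31 = \left(-81\right) \frac{48}{5} - 31 = - \frac{3888}{5} - 31 = - \frac{4043}{5}$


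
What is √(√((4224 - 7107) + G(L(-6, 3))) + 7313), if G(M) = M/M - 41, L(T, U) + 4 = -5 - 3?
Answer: √(7313 + I*√2923) ≈ 85.517 + 0.3161*I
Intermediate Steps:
L(T, U) = -12 (L(T, U) = -4 + (-5 - 3) = -4 - 8 = -12)
G(M) = -40 (G(M) = 1 - 41 = -40)
√(√((4224 - 7107) + G(L(-6, 3))) + 7313) = √(√((4224 - 7107) - 40) + 7313) = √(√(-2883 - 40) + 7313) = √(√(-2923) + 7313) = √(I*√2923 + 7313) = √(7313 + I*√2923)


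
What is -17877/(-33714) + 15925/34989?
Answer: 129154867/131068794 ≈ 0.98540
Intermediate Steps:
-17877/(-33714) + 15925/34989 = -17877*(-1/33714) + 15925*(1/34989) = 5959/11238 + 15925/34989 = 129154867/131068794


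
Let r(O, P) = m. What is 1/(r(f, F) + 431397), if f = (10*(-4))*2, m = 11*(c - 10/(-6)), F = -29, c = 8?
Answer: 3/1294510 ≈ 2.3175e-6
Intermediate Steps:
m = 319/3 (m = 11*(8 - 10/(-6)) = 11*(8 - 10*(-⅙)) = 11*(8 + 5/3) = 11*(29/3) = 319/3 ≈ 106.33)
f = -80 (f = -40*2 = -80)
r(O, P) = 319/3
1/(r(f, F) + 431397) = 1/(319/3 + 431397) = 1/(1294510/3) = 3/1294510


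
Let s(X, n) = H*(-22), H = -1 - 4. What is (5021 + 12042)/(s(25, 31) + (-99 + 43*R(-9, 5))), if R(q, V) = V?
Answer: 151/2 ≈ 75.500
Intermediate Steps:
H = -5
s(X, n) = 110 (s(X, n) = -5*(-22) = 110)
(5021 + 12042)/(s(25, 31) + (-99 + 43*R(-9, 5))) = (5021 + 12042)/(110 + (-99 + 43*5)) = 17063/(110 + (-99 + 215)) = 17063/(110 + 116) = 17063/226 = 17063*(1/226) = 151/2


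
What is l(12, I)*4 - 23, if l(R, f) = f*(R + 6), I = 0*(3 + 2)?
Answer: -23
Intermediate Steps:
I = 0 (I = 0*5 = 0)
l(R, f) = f*(6 + R)
l(12, I)*4 - 23 = (0*(6 + 12))*4 - 23 = (0*18)*4 - 23 = 0*4 - 23 = 0 - 23 = -23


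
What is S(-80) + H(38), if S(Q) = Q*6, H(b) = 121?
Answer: -359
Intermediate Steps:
S(Q) = 6*Q
S(-80) + H(38) = 6*(-80) + 121 = -480 + 121 = -359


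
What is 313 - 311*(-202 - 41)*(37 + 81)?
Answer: 8917927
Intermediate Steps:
313 - 311*(-202 - 41)*(37 + 81) = 313 - (-75573)*118 = 313 - 311*(-28674) = 313 + 8917614 = 8917927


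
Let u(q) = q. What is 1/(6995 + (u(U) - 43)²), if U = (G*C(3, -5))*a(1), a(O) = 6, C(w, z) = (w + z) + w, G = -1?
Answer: 1/9396 ≈ 0.00010643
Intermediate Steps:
C(w, z) = z + 2*w
U = -6 (U = -(-5 + 2*3)*6 = -(-5 + 6)*6 = -1*1*6 = -1*6 = -6)
1/(6995 + (u(U) - 43)²) = 1/(6995 + (-6 - 43)²) = 1/(6995 + (-49)²) = 1/(6995 + 2401) = 1/9396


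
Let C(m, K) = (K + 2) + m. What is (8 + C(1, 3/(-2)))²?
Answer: 361/4 ≈ 90.250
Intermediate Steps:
C(m, K) = 2 + K + m (C(m, K) = (2 + K) + m = 2 + K + m)
(8 + C(1, 3/(-2)))² = (8 + (2 + 3/(-2) + 1))² = (8 + (2 + 3*(-½) + 1))² = (8 + (2 - 3/2 + 1))² = (8 + 3/2)² = (19/2)² = 361/4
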